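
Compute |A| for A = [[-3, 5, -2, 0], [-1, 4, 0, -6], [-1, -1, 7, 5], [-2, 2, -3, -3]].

Expand along row 1 (it has 1 zero):
  + (-3) · M_11   where M_11 = det([4 0 -6; -1 7 5; 2 -3 -3]) = 42
  − (5) · M_12   where M_12 = det([-1 0 -6; -1 7 5; -2 -3 -3]) = -96
  + (-2) · M_13   where M_13 = det([-1 4 -6; -1 -1 5; -2 2 -3]) = -21
det = (+1)·(-3)·(42) + (-1)·(5)·(-96) + (+1)·(-2)·(-21) = 396

det(A) = 396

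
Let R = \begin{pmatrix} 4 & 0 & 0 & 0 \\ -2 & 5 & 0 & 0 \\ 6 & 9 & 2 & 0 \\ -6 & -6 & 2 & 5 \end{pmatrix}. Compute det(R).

det(R) = 200

R is lower triangular, so det(R) is the product of the diagonal entries:
det = (4) · (5) · (2) · (5) = 200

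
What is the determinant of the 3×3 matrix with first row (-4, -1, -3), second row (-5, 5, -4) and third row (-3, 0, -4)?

Expand along row 3:
  + (-3) · |-1 -3; 5 -4| = (-3)·(4 − (-15)) = -57
  + (-4) · |-4 -1; -5 5| = (-4)·(-20 − 5) = 100
Sum: (-57) + (100) = 43

43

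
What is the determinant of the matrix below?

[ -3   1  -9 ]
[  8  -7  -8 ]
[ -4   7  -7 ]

-479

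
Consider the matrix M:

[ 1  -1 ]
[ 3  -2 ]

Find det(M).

The determinant is 1.

det(M) = 1·(-2) − (-1)·3 = -2 − (-3) = 1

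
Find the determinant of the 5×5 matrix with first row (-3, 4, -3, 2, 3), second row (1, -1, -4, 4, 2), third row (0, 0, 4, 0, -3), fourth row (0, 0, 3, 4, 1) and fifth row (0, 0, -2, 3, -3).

The matrix is block upper-triangular with a 2×2 block and a 3×3 block on the diagonal, so its determinant equals the product of the determinants of the diagonal blocks.
det of the 2×2 block = -1
det of the 3×3 block = -111
det = (-1)·(-111) = 111

The determinant is 111.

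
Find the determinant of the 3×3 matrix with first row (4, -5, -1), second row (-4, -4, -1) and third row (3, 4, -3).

The determinant is 143.

Expand along row 1:
  + 4 · |-4 -1; 4 -3| = 4·(12 − (-4)) = 64
  − (-5) · |-4 -1; 3 -3| = −(-5)·(12 − (-3)) = 75
  + (-1) · |-4 -4; 3 4| = (-1)·(-16 − (-12)) = 4
Sum: (64) + (75) + (4) = 143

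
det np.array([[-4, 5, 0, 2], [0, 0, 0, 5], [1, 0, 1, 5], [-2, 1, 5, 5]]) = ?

-155

Expand along row 2 (it has 3 zeros):
  + (5) · M_24   where M_24 = det([-4 5 0; 1 0 1; -2 1 5]) = -31
det = (+1)·(5)·(-31) = -155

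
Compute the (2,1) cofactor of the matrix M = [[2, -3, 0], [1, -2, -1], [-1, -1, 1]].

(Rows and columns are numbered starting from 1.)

The cofactor is 3.

Delete row 2 and column 1; the remaining 2×2 submatrix is [-3 0; -1 1].
Its determinant is (-3)·1 − 0·(-1) = -3.
The cofactor carries sign (−1)^(2+1) = −1, so C_{2,1} = −(-3) = 3.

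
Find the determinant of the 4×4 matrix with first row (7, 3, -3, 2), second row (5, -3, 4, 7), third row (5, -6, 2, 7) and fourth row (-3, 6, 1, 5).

Expand along row 1:
  + (7) · M_11   where M_11 = det([-3 4 7; -6 2 7; 6 1 5]) = 153
  − (3) · M_12   where M_12 = det([5 4 7; 5 2 7; -3 1 5]) = -92
  + (-3) · M_13   where M_13 = det([5 -3 7; 5 -6 7; -3 6 5]) = -138
  − (2) · M_14   where M_14 = det([5 -3 4; 5 -6 2; -3 6 1]) = -9
det = (+1)·(7)·(153) + (-1)·(3)·(-92) + (+1)·(-3)·(-138) + (-1)·(2)·(-9) = 1779

The determinant is 1779.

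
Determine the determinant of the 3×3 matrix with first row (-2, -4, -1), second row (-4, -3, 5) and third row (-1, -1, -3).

The determinant is 39.

Expand along row 1:
  + (-2) · |-3 5; -1 -3| = (-2)·(9 − (-5)) = -28
  − (-4) · |-4 5; -1 -3| = −(-4)·(12 − (-5)) = 68
  + (-1) · |-4 -3; -1 -1| = (-1)·(4 − 3) = -1
Sum: (-28) + (68) + (-1) = 39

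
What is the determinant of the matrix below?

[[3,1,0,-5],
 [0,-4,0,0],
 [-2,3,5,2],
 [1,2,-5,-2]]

100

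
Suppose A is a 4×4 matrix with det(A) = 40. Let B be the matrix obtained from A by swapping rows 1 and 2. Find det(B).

det(B) = -40

Swapping two rows multiplies the determinant by −1.
det(B) = (-1)·(40) = -40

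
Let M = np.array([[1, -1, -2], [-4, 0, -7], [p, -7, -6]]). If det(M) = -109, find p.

Expanding along the column containing p, det(M) is linear in p: det(M) = (7)·p + (-81).
Set (7)·p + (-81) = -109  ⇒  (7)·p = -28  ⇒  p = -4.

-4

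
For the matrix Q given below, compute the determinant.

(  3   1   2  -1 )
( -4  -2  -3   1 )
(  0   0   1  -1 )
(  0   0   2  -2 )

Q is block upper-triangular with a 2×2 block and a 2×2 block on the diagonal, so its determinant equals the product of the determinants of the diagonal blocks.
det of the 2×2 block = -2
det of the 2×2 block = 0
det = (-2)·(0) = 0

|Q| = 0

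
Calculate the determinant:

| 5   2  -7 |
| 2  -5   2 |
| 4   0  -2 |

-66

Expand along row 3:
  + 4 · |2 -7; -5 2| = 4·(4 − 35) = -124
  + (-2) · |5 2; 2 -5| = (-2)·(-25 − 4) = 58
Sum: (-124) + (58) = -66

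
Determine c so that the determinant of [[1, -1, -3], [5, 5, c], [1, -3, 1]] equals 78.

c = 4

Expanding along the column containing c, det(M) is linear in c: det(M) = (2)·c + (70).
Set (2)·c + (70) = 78  ⇒  (2)·c = 8  ⇒  c = 4.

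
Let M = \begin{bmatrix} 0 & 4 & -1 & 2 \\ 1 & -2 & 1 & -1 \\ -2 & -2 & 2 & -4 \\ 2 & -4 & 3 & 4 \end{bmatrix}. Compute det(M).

Expand along row 1 (it has 1 zero):
  − (4) · M_12   where M_12 = det([1 1 -1; -2 2 -4; 2 3 4]) = 30
  + (-1) · M_13   where M_13 = det([1 -2 -1; -2 -2 -4; 2 -4 4]) = -36
  − (2) · M_14   where M_14 = det([1 -2 1; -2 -2 2; 2 -4 3]) = -6
det = (-1)·(4)·(30) + (+1)·(-1)·(-36) + (-1)·(2)·(-6) = -72

-72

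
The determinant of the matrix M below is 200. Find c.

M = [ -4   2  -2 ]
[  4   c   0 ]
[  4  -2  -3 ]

c = 8

Expanding along the column containing c, det(M) is linear in c: det(M) = (20)·c + (40).
Set (20)·c + (40) = 200  ⇒  (20)·c = 160  ⇒  c = 8.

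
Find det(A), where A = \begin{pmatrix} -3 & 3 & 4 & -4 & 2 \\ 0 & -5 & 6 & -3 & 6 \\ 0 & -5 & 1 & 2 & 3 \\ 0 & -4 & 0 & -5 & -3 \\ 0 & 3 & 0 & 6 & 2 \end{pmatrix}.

Expand along column 1 (it has 4 zeros):
  + (-3) · M_11   where M_11 = det([-5 6 -3 6; -5 1 2 3; -4 0 -5 -3; 3 0 6 2]) = 323
det = (+1)·(-3)·(323) = -969

-969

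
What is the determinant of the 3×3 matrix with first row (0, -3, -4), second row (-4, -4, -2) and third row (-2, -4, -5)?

Expand along column 1:
  − (-4) · |-3 -4; -4 -5| = −(-4)·(15 − 16) = -4
  + (-2) · |-3 -4; -4 -2| = (-2)·(6 − 16) = 20
Sum: (-4) + (20) = 16

16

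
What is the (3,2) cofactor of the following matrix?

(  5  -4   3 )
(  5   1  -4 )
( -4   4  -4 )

Delete row 3 and column 2; the remaining 2×2 submatrix is [5 3; 5 -4].
Its determinant is 5·(-4) − 3·5 = -35.
The cofactor carries sign (−1)^(3+2) = −1, so C_{3,2} = −(-35) = 35.

35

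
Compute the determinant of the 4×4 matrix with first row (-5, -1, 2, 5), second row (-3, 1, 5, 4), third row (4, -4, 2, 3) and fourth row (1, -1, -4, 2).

Expand along row 1:
  + (-5) · M_11   where M_11 = det([1 5 4; -4 2 3; -1 -4 2]) = 113
  − (-1) · M_12   where M_12 = det([-3 5 4; 4 2 3; 1 -4 2]) = -145
  + (2) · M_13   where M_13 = det([-3 1 4; 4 -4 3; 1 -1 2]) = 10
  − (5) · M_14   where M_14 = det([-3 1 5; 4 -4 2; 1 -1 -4]) = -36
det = (+1)·(-5)·(113) + (-1)·(-1)·(-145) + (+1)·(2)·(10) + (-1)·(5)·(-36) = -510

-510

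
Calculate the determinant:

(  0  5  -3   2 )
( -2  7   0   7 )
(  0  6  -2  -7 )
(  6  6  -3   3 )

Expand along column 1 (it has 2 zeros):
  − (-2) · M_21   where M_21 = det([5 -3 2; 6 -2 -7; 6 -3 3]) = 33
  − (6) · M_41   where M_41 = det([5 -3 2; 7 0 7; 6 -2 -7]) = -231
det = (-1)·(-2)·(33) + (-1)·(6)·(-231) = 1452

1452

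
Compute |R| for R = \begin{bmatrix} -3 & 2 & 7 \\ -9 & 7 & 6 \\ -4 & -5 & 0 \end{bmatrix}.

Expand along column 3:
  + 7 · |-9 7; -4 -5| = 7·(45 − (-28)) = 511
  − 6 · |-3 2; -4 -5| = −6·(15 − (-8)) = -138
Sum: (511) + (-138) = 373

|R| = 373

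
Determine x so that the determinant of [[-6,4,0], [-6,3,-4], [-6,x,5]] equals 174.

Expanding along the row containing x, det(A) is linear in x: det(A) = (-24)·x + (126).
Set (-24)·x + (126) = 174  ⇒  (-24)·x = 48  ⇒  x = -2.

x = -2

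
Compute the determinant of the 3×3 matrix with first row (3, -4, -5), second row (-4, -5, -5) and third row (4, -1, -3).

Expand along column 1:
  + 3 · |-5 -5; -1 -3| = 3·(15 − 5) = 30
  − (-4) · |-4 -5; -1 -3| = −(-4)·(12 − 5) = 28
  + 4 · |-4 -5; -5 -5| = 4·(20 − 25) = -20
Sum: (30) + (28) + (-20) = 38

The determinant is 38.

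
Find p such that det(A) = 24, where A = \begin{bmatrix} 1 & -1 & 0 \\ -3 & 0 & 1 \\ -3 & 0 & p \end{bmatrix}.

Expanding along the column containing p, det(A) is linear in p: det(A) = (-3)·p + (3).
Set (-3)·p + (3) = 24  ⇒  (-3)·p = 21  ⇒  p = -7.

-7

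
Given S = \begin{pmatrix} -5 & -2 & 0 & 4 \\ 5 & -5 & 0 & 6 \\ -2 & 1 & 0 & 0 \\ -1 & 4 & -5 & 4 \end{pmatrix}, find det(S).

170

Expand along column 3 (it has 3 zeros):
  − (-5) · M_43   where M_43 = det([-5 -2 4; 5 -5 6; -2 1 0]) = 34
det = (-1)·(-5)·(34) = 170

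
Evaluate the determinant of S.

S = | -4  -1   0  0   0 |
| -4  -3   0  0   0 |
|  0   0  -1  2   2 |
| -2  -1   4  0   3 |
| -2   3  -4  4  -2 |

288

S is block lower-triangular with a 2×2 block and a 3×3 block on the diagonal, so its determinant equals the product of the determinants of the diagonal blocks.
det of the 2×2 block = 8
det of the 3×3 block = 36
det = (8)·(36) = 288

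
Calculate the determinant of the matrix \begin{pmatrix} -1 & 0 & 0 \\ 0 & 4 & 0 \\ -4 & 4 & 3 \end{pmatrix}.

The matrix is lower triangular, so the determinant is the product of the diagonal entries:
det = (-1) · (4) · (3) = -12

The determinant is -12.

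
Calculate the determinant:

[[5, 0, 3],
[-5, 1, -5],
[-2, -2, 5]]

11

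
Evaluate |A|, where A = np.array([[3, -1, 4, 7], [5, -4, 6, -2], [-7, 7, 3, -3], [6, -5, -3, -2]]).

Expand along row 1:
  + (3) · M_11   where M_11 = det([-4 6 -2; 7 3 -3; -5 -3 -2]) = 246
  − (-1) · M_12   where M_12 = det([5 6 -2; -7 3 -3; 6 -3 -2]) = -273
  + (4) · M_13   where M_13 = det([5 -4 -2; -7 7 -3; 6 -5 -2]) = -3
  − (7) · M_14   where M_14 = det([5 -4 6; -7 7 3; 6 -5 -3]) = -60
det = (+1)·(3)·(246) + (-1)·(-1)·(-273) + (+1)·(4)·(-3) + (-1)·(7)·(-60) = 873

873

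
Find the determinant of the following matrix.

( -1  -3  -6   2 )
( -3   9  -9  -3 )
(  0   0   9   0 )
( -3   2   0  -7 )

1215

Expand along row 3 (it has 3 zeros):
  + (9) · M_33   where M_33 = det([-1 -3 2; -3 9 -3; -3 2 -7]) = 135
det = (+1)·(9)·(135) = 1215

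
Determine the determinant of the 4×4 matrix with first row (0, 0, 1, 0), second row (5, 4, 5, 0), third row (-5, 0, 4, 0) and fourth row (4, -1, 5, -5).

Expand along row 1 (it has 3 zeros):
  + (1) · M_13   where M_13 = det([5 4 0; -5 0 0; 4 -1 -5]) = -100
det = (+1)·(1)·(-100) = -100

-100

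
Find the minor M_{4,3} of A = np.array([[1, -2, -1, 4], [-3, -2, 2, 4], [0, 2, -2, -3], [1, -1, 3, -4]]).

The minor is -8.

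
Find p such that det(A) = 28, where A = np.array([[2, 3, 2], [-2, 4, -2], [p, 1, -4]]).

p = -6

Expanding along the column containing p, det(A) is linear in p: det(A) = (-14)·p + (-56).
Set (-14)·p + (-56) = 28  ⇒  (-14)·p = 84  ⇒  p = -6.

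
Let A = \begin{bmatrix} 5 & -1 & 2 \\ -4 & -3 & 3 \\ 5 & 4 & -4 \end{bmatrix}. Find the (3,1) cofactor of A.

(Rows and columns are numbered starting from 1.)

3

Delete row 3 and column 1; the remaining 2×2 submatrix is [-1 2; -3 3].
Its determinant is (-1)·3 − 2·(-3) = 3.
The cofactor carries sign (−1)^(3+1) = +1, so C_{3,1} = +(3) = 3.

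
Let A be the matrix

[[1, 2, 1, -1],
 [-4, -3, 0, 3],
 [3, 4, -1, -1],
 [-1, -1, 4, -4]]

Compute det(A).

24

Expand along row 2 (it has 1 zero):
  − (-4) · M_21   where M_21 = det([2 1 -1; 4 -1 -1; -1 4 -4]) = 18
  + (-3) · M_22   where M_22 = det([1 1 -1; 3 -1 -1; -1 4 -4]) = 10
  + (3) · M_24   where M_24 = det([1 2 1; 3 4 -1; -1 -1 4]) = -6
det = (-1)·(-4)·(18) + (+1)·(-3)·(10) + (+1)·(3)·(-6) = 24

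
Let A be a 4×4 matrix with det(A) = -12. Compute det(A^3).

The determinant is -1728.

det(A^3) = (det A)^3 = (-12)^3 = -1728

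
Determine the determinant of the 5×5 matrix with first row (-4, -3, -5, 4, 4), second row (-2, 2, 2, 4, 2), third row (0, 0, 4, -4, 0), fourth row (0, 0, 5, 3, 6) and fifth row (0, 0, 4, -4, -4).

1792

The matrix is block upper-triangular with a 2×2 block and a 3×3 block on the diagonal, so its determinant equals the product of the determinants of the diagonal blocks.
det of the 2×2 block = -14
det of the 3×3 block = -128
det = (-14)·(-128) = 1792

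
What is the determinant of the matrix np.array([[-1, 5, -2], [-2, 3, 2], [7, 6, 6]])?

190

Expand along column 1:
  + (-1) · |3 2; 6 6| = (-1)·(18 − 12) = -6
  − (-2) · |5 -2; 6 6| = −(-2)·(30 − (-12)) = 84
  + 7 · |5 -2; 3 2| = 7·(10 − (-6)) = 112
Sum: (-6) + (84) + (112) = 190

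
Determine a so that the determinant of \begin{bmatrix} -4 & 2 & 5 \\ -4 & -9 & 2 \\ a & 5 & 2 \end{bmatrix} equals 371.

Expanding along the row containing a, det(A) is linear in a: det(A) = (49)·a + (28).
Set (49)·a + (28) = 371  ⇒  (49)·a = 343  ⇒  a = 7.

a = 7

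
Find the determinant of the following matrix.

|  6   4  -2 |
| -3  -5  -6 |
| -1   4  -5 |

292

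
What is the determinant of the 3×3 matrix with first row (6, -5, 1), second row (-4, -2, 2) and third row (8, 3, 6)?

-304

Expand along row 1:
  + 6 · |-2 2; 3 6| = 6·(-12 − 6) = -108
  − (-5) · |-4 2; 8 6| = −(-5)·(-24 − 16) = -200
  + 1 · |-4 -2; 8 3| = 1·(-12 − (-16)) = 4
Sum: (-108) + (-200) + (4) = -304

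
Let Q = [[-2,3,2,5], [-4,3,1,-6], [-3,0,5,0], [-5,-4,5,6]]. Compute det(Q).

Expand along row 3 (it has 2 zeros):
  + (-3) · M_31   where M_31 = det([3 2 5; 3 1 -6; -4 5 6]) = 215
  + (5) · M_33   where M_33 = det([-2 3 5; -4 3 -6; -5 -4 6]) = 329
det = (+1)·(-3)·(215) + (+1)·(5)·(329) = 1000

det(Q) = 1000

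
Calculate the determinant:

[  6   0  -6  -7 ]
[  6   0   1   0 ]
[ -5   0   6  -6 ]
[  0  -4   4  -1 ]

Expand along column 2 (it has 3 zeros):
  + (-4) · M_42   where M_42 = det([6 -6 -7; 6 1 0; -5 6 -6]) = -539
det = (+1)·(-4)·(-539) = 2156

2156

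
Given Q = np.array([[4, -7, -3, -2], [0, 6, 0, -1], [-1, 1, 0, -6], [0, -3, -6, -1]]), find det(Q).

|Q| = -927

Expand along row 2 (it has 2 zeros):
  + (6) · M_22   where M_22 = det([4 -3 -2; -1 0 -6; 0 -6 -1]) = -153
  + (-1) · M_24   where M_24 = det([4 -7 -3; -1 1 0; 0 -3 -6]) = 9
det = (+1)·(6)·(-153) + (+1)·(-1)·(9) = -927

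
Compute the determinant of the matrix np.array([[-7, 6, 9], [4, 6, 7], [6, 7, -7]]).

Expand along column 1:
  + (-7) · |6 7; 7 -7| = (-7)·(-42 − 49) = 637
  − 4 · |6 9; 7 -7| = −4·(-42 − 63) = 420
  + 6 · |6 9; 6 7| = 6·(42 − 54) = -72
Sum: (637) + (420) + (-72) = 985

985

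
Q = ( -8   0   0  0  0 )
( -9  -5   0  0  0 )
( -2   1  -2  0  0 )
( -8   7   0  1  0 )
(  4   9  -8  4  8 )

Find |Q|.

Q is lower triangular, so det(Q) is the product of the diagonal entries:
det = (-8) · (-5) · (-2) · (1) · (8) = -640

|Q| = -640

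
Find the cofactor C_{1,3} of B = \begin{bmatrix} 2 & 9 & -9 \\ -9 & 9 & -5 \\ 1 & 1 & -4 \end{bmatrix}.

-18

Delete row 1 and column 3; the remaining 2×2 submatrix is [-9 9; 1 1].
Its determinant is (-9)·1 − 9·1 = -18.
The cofactor carries sign (−1)^(1+3) = +1, so C_{1,3} = +(-18) = -18.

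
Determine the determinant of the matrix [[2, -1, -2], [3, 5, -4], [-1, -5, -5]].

Expand along column 1:
  + 2 · |5 -4; -5 -5| = 2·(-25 − 20) = -90
  − 3 · |-1 -2; -5 -5| = −3·(5 − 10) = 15
  + (-1) · |-1 -2; 5 -4| = (-1)·(4 − (-10)) = -14
Sum: (-90) + (15) + (-14) = -89

-89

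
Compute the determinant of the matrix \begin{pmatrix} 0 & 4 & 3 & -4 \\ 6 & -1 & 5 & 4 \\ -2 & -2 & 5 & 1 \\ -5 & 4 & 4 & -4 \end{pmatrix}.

The determinant is -505.

Expand along row 1 (it has 1 zero):
  − (4) · M_12   where M_12 = det([6 5 4; -2 5 1; -5 4 -4]) = -141
  + (3) · M_13   where M_13 = det([6 -1 4; -2 -2 1; -5 4 -4]) = -35
  − (-4) · M_14   where M_14 = det([6 -1 5; -2 -2 5; -5 4 4]) = -241
det = (-1)·(4)·(-141) + (+1)·(3)·(-35) + (-1)·(-4)·(-241) = -505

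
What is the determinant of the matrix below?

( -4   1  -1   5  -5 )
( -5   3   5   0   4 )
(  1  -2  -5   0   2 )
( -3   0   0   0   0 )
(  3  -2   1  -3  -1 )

Expand along row 4 (it has 4 zeros):
  − (-3) · M_41   where M_41 = det([1 -1 5 -5; 3 5 0 4; -2 -5 0 2; -2 1 -3 -1]) = -138
det = (-1)·(-3)·(-138) = -414

-414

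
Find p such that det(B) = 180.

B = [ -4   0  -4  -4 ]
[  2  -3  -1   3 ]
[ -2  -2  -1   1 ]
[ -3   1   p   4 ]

Expanding along the column containing p, det(B) is linear in p: det(B) = (-28)·p + (208).
Set (-28)·p + (208) = 180  ⇒  (-28)·p = -28  ⇒  p = 1.

p = 1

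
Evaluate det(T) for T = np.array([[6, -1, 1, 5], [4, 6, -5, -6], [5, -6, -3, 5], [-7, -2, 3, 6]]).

-2057

Expand along row 1:
  + (6) · M_11   where M_11 = det([6 -5 -6; -6 -3 5; -2 3 6]) = -184
  − (-1) · M_12   where M_12 = det([4 -5 -6; 5 -3 5; -7 3 6]) = 229
  + (1) · M_13   where M_13 = det([4 6 -6; 5 -6 5; -7 -2 6]) = -182
  − (5) · M_14   where M_14 = det([4 6 -5; 5 -6 -3; -7 -2 3]) = 200
det = (+1)·(6)·(-184) + (-1)·(-1)·(229) + (+1)·(1)·(-182) + (-1)·(5)·(200) = -2057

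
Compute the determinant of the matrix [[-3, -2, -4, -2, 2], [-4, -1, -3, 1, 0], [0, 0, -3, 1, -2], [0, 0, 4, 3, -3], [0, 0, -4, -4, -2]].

-410

The matrix is block upper-triangular with a 2×2 block and a 3×3 block on the diagonal, so its determinant equals the product of the determinants of the diagonal blocks.
det of the 2×2 block = -5
det of the 3×3 block = 82
det = (-5)·(82) = -410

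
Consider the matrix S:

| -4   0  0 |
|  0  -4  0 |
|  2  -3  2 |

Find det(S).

S is lower triangular, so det(S) is the product of the diagonal entries:
det = (-4) · (-4) · (2) = 32

det(S) = 32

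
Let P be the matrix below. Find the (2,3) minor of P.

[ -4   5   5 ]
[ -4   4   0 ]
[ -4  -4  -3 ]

Delete row 2 and column 3; the remaining 2×2 submatrix is [-4 5; -4 -4].
Its determinant is (-4)·(-4) − 5·(-4) = 36.

The minor is 36.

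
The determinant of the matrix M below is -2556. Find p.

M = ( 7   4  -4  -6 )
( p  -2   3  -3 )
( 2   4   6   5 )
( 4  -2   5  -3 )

-4

Expanding along the row containing p, det(M) is linear in p: det(M) = (372)·p + (-1068).
Set (372)·p + (-1068) = -2556  ⇒  (372)·p = -1488  ⇒  p = -4.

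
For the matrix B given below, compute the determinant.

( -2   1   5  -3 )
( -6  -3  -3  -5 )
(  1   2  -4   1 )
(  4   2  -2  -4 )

|B| = 848

Expand along row 1:
  + (-2) · M_11   where M_11 = det([-3 -3 -5; 2 -4 1; 2 -2 -4]) = -104
  − (1) · M_12   where M_12 = det([-6 -3 -5; 1 -4 1; 4 -2 -4]) = -202
  + (5) · M_13   where M_13 = det([-6 -3 -5; 1 2 1; 4 2 -4]) = 66
  − (-3) · M_14   where M_14 = det([-6 -3 -3; 1 2 -4; 4 2 -2]) = 36
det = (+1)·(-2)·(-104) + (-1)·(1)·(-202) + (+1)·(5)·(66) + (-1)·(-3)·(36) = 848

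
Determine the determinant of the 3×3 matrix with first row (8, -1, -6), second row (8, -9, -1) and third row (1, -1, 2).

-141

Expand along column 1:
  + 8 · |-9 -1; -1 2| = 8·(-18 − 1) = -152
  − 8 · |-1 -6; -1 2| = −8·(-2 − 6) = 64
  + 1 · |-1 -6; -9 -1| = 1·(1 − 54) = -53
Sum: (-152) + (64) + (-53) = -141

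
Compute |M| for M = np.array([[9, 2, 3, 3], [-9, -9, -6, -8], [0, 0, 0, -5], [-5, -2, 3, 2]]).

-1590

Expand along row 3 (it has 3 zeros):
  − (-5) · M_34   where M_34 = det([9 2 3; -9 -9 -6; -5 -2 3]) = -318
det = (-1)·(-5)·(-318) = -1590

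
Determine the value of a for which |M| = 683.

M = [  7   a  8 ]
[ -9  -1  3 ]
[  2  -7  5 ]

Expanding along the column containing a, det(M) is linear in a: det(M) = (51)·a + (632).
Set (51)·a + (632) = 683  ⇒  (51)·a = 51  ⇒  a = 1.

a = 1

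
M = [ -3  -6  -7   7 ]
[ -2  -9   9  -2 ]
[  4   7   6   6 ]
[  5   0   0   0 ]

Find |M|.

Expand along row 4 (it has 3 zeros):
  − (5) · M_41   where M_41 = det([-6 -7 7; -9 9 -2; 7 6 6]) = -1495
det = (-1)·(5)·(-1495) = 7475

|M| = 7475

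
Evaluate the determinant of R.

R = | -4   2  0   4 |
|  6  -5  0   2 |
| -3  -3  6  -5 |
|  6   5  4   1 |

2704

Expand along column 3 (it has 2 zeros):
  + (6) · M_33   where M_33 = det([-4 2 4; 6 -5 2; 6 5 1]) = 312
  − (4) · M_43   where M_43 = det([-4 2 4; 6 -5 2; -3 -3 -5]) = -208
det = (+1)·(6)·(312) + (-1)·(4)·(-208) = 2704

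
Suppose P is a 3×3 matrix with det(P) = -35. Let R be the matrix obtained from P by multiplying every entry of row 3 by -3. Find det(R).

Scaling one row by -3 multiplies the determinant by -3.
det(R) = (-3)·(-35) = 105

105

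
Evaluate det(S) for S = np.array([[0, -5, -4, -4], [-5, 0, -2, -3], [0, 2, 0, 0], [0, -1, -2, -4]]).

Expand along row 3 (it has 3 zeros):
  − (2) · M_32   where M_32 = det([0 -4 -4; -5 -2 -3; 0 -2 -4]) = 40
det = (-1)·(2)·(40) = -80

The determinant is -80.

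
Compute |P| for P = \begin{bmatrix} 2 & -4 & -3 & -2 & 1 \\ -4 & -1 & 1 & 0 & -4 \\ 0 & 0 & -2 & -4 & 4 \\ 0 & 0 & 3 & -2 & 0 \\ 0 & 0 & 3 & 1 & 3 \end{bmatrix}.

P is block upper-triangular with a 2×2 block and a 3×3 block on the diagonal, so its determinant equals the product of the determinants of the diagonal blocks.
det of the 2×2 block = -18
det of the 3×3 block = 84
det = (-18)·(84) = -1512

The determinant is -1512.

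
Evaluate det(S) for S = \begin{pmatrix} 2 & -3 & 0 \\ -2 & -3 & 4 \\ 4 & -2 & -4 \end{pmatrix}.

Expand along column 3:
  − 4 · |2 -3; 4 -2| = −4·(-4 − (-12)) = -32
  + (-4) · |2 -3; -2 -3| = (-4)·(-6 − 6) = 48
Sum: (-32) + (48) = 16

16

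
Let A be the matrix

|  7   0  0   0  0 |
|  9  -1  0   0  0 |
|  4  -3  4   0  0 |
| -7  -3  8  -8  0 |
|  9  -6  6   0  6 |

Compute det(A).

det(A) = 1344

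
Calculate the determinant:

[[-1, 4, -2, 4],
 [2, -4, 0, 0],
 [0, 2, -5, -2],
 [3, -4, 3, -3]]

Expand along row 2 (it has 2 zeros):
  − (2) · M_21   where M_21 = det([4 -2 4; 2 -5 -2; -4 3 -3]) = 0
  + (-4) · M_22   where M_22 = det([-1 -2 4; 0 -5 -2; 3 3 -3]) = 51
det = (-1)·(2)·(0) + (+1)·(-4)·(51) = -204

-204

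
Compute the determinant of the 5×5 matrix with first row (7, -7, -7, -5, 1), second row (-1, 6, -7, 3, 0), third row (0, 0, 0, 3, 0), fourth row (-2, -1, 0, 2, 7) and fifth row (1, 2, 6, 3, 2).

10398

Expand along row 3 (it has 4 zeros):
  − (3) · M_34   where M_34 = det([7 -7 -7 1; -1 6 -7 0; -2 -1 0 7; 1 2 6 2]) = -3466
det = (-1)·(3)·(-3466) = 10398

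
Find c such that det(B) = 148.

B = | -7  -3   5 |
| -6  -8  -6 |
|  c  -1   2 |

0

Expanding along the column containing c, det(B) is linear in c: det(B) = (58)·c + (148).
Set (58)·c + (148) = 148  ⇒  (58)·c = 0  ⇒  c = 0.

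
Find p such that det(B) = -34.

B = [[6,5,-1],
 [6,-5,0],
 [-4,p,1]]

p = -1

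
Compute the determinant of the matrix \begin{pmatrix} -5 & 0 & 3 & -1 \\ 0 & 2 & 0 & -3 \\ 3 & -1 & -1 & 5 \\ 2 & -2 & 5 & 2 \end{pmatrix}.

Expand along row 2 (it has 2 zeros):
  + (2) · M_22   where M_22 = det([-5 3 -1; 3 -1 5; 2 5 2]) = 130
  + (-3) · M_24   where M_24 = det([-5 0 3; 3 -1 -1; 2 -2 5]) = 23
det = (+1)·(2)·(130) + (+1)·(-3)·(23) = 191

191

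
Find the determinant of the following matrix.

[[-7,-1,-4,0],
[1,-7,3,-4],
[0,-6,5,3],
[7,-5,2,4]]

Expand along row 1 (it has 1 zero):
  + (-7) · M_11   where M_11 = det([-7 3 -4; -6 5 3; -5 2 4]) = -123
  − (-1) · M_12   where M_12 = det([1 3 -4; 0 5 3; 7 2 4]) = 217
  + (-4) · M_13   where M_13 = det([1 -7 -4; 0 -6 3; 7 -5 4]) = -324
det = (+1)·(-7)·(-123) + (-1)·(-1)·(217) + (+1)·(-4)·(-324) = 2374

2374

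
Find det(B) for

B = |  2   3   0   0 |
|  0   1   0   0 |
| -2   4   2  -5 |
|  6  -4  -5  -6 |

B is block lower-triangular with a 2×2 block and a 2×2 block on the diagonal, so its determinant equals the product of the determinants of the diagonal blocks.
det of the 2×2 block = 2
det of the 2×2 block = -37
det = (2)·(-37) = -74

-74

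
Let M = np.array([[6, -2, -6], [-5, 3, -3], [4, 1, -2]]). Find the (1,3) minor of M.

Delete row 1 and column 3; the remaining 2×2 submatrix is [-5 3; 4 1].
Its determinant is (-5)·1 − 3·4 = -17.

-17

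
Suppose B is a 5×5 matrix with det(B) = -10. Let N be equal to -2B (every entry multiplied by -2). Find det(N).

For a 5×5 matrix, det(-2B) = (-2)^5·det(B) = -32·det(B).
det(N) = (-32)·(-10) = 320

320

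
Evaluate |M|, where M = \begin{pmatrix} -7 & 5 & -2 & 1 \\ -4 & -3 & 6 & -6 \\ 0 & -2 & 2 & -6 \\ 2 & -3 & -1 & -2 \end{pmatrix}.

-538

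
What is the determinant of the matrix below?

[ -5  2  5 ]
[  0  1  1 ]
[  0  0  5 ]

The determinant is -25.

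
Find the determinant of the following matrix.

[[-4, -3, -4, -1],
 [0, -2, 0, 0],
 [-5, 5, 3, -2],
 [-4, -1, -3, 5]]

390

Expand along row 2 (it has 3 zeros):
  + (-2) · M_22   where M_22 = det([-4 -4 -1; -5 3 -2; -4 -3 5]) = -195
det = (+1)·(-2)·(-195) = 390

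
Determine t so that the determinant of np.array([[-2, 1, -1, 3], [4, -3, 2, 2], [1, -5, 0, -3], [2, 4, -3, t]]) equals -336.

-7

Expanding along the column containing t, det(B) is linear in t: det(B) = (-1)·t + (-343).
Set (-1)·t + (-343) = -336  ⇒  (-1)·t = 7  ⇒  t = -7.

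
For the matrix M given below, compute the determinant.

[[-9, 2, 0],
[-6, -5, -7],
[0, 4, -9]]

-765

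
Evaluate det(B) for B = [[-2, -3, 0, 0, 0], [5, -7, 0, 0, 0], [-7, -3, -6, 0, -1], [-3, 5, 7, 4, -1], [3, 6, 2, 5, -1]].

B is block lower-triangular with a 2×2 block and a 3×3 block on the diagonal, so its determinant equals the product of the determinants of the diagonal blocks.
det of the 2×2 block = 29
det of the 3×3 block = -33
det = (29)·(-33) = -957

The determinant is -957.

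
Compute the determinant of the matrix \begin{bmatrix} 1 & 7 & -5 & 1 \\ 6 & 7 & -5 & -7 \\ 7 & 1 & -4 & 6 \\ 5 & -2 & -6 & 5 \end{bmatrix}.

Expand along row 1:
  + (1) · M_11   where M_11 = det([7 -5 -7; 1 -4 6; -2 -6 5]) = 295
  − (7) · M_12   where M_12 = det([6 -5 -7; 7 -4 6; 5 -6 5]) = 275
  + (-5) · M_13   where M_13 = det([6 7 -7; 7 1 6; 5 -2 5]) = 200
  − (1) · M_14   where M_14 = det([6 7 -5; 7 1 -4; 5 -2 -6]) = 165
det = (+1)·(1)·(295) + (-1)·(7)·(275) + (+1)·(-5)·(200) + (-1)·(1)·(165) = -2795

-2795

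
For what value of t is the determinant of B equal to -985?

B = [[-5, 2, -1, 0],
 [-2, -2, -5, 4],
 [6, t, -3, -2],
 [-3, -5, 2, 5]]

t = 7

Expanding along the column containing t, det(B) is linear in t: det(B) = (-167)·t + (184).
Set (-167)·t + (184) = -985  ⇒  (-167)·t = -1169  ⇒  t = 7.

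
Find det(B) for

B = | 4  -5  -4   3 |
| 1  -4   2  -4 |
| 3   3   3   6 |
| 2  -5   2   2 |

-819

Expand along row 1:
  + (4) · M_11   where M_11 = det([-4 2 -4; 3 3 6; -5 2 2]) = -132
  − (-5) · M_12   where M_12 = det([1 2 -4; 3 3 6; 2 2 2]) = 6
  + (-4) · M_13   where M_13 = det([1 -4 -4; 3 3 6; 2 -5 2]) = 96
  − (3) · M_14   where M_14 = det([1 -4 2; 3 3 3; 2 -5 2]) = -21
det = (+1)·(4)·(-132) + (-1)·(-5)·(6) + (+1)·(-4)·(96) + (-1)·(3)·(-21) = -819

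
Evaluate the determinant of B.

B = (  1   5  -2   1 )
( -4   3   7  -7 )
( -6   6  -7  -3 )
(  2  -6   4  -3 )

Expand along row 1:
  + (1) · M_11   where M_11 = det([3 7 -7; 6 -7 -3; -6 4 -3]) = 477
  − (5) · M_12   where M_12 = det([-4 7 -7; -6 -7 -3; 2 4 -3]) = -230
  + (-2) · M_13   where M_13 = det([-4 3 -7; -6 6 -3; 2 -6 -3]) = -96
  − (1) · M_14   where M_14 = det([-4 3 7; -6 6 -7; 2 -6 4]) = 270
det = (+1)·(1)·(477) + (-1)·(5)·(-230) + (+1)·(-2)·(-96) + (-1)·(1)·(270) = 1549

1549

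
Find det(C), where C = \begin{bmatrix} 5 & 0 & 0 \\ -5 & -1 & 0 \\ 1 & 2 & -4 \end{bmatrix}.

20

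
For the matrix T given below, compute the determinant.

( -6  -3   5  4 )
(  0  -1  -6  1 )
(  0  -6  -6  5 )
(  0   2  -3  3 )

Expand along column 1 (it has 3 zeros):
  + (-6) · M_11   where M_11 = det([-1 -6 1; -6 -6 5; 2 -3 3]) = -135
det = (+1)·(-6)·(-135) = 810

810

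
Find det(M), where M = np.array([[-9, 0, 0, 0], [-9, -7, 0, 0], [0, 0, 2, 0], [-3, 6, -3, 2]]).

M is lower triangular, so det(M) is the product of the diagonal entries:
det = (-9) · (-7) · (2) · (2) = 252

det(M) = 252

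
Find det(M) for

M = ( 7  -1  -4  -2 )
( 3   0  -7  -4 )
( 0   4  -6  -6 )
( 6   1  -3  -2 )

Expand along row 2 (it has 1 zero):
  − (3) · M_21   where M_21 = det([-1 -4 -2; 4 -6 -6; 1 -3 -2]) = 10
  − (-7) · M_23   where M_23 = det([7 -1 -2; 0 4 -6; 6 1 -2]) = 70
  + (-4) · M_24   where M_24 = det([7 -1 -4; 0 4 -6; 6 1 -3]) = 90
det = (-1)·(3)·(10) + (-1)·(-7)·(70) + (+1)·(-4)·(90) = 100

The determinant is 100.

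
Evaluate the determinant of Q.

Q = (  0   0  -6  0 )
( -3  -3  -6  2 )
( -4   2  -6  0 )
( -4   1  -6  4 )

Expand along row 1 (it has 3 zeros):
  + (-6) · M_13   where M_13 = det([-3 -3 2; -4 2 0; -4 1 4]) = -64
det = (+1)·(-6)·(-64) = 384

The determinant is 384.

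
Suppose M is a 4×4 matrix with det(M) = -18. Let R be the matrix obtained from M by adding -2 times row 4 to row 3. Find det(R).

Adding a multiple of one row to another leaves the determinant unchanged.
det(R) = (1)·(-18) = -18

The determinant is -18.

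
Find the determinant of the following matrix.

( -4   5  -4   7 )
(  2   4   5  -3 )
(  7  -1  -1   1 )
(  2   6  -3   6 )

-273

Expand along row 1:
  + (-4) · M_11   where M_11 = det([4 5 -3; -1 -1 1; 6 -3 6]) = 21
  − (5) · M_12   where M_12 = det([2 5 -3; 7 -1 1; 2 -3 6]) = -149
  + (-4) · M_13   where M_13 = det([2 4 -3; 7 -1 1; 2 6 6]) = -316
  − (7) · M_14   where M_14 = det([2 4 5; 7 -1 -1; 2 6 -3]) = 314
det = (+1)·(-4)·(21) + (-1)·(5)·(-149) + (+1)·(-4)·(-316) + (-1)·(7)·(314) = -273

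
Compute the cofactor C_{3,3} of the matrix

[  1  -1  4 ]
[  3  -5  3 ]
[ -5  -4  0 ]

The cofactor is -2.

Delete row 3 and column 3; the remaining 2×2 submatrix is [1 -1; 3 -5].
Its determinant is 1·(-5) − (-1)·3 = -2.
The cofactor carries sign (−1)^(3+3) = +1, so C_{3,3} = +(-2) = -2.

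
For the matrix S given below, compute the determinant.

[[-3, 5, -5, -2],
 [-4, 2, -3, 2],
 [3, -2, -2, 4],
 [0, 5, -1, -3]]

|S| = -335

Expand along row 4 (it has 1 zero):
  + (5) · M_42   where M_42 = det([-3 -5 -2; -4 -3 2; 3 -2 4]) = -120
  − (-1) · M_43   where M_43 = det([-3 5 -2; -4 2 2; 3 -2 4]) = 70
  + (-3) · M_44   where M_44 = det([-3 5 -5; -4 2 -3; 3 -2 -2]) = -65
det = (+1)·(5)·(-120) + (-1)·(-1)·(70) + (+1)·(-3)·(-65) = -335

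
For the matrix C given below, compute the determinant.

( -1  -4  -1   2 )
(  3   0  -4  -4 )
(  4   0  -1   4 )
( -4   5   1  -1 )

Expand along column 2 (it has 2 zeros):
  − (-4) · M_12   where M_12 = det([3 -4 -4; 4 -1 4; -4 1 -1]) = 39
  + (5) · M_42   where M_42 = det([-1 -1 2; 3 -4 -4; 4 -1 4]) = 74
det = (-1)·(-4)·(39) + (+1)·(5)·(74) = 526

|C| = 526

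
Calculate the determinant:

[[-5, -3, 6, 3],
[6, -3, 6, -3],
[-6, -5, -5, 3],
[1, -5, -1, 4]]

-2289

Expand along row 1:
  + (-5) · M_11   where M_11 = det([-3 6 -3; -5 -5 3; -5 -1 4]) = 141
  − (-3) · M_12   where M_12 = det([6 6 -3; -6 -5 3; 1 -1 4]) = 27
  + (6) · M_13   where M_13 = det([6 -3 -3; -6 -5 3; 1 -5 4]) = -216
  − (3) · M_14   where M_14 = det([6 -3 6; -6 -5 -5; 1 -5 -1]) = 123
det = (+1)·(-5)·(141) + (-1)·(-3)·(27) + (+1)·(6)·(-216) + (-1)·(3)·(123) = -2289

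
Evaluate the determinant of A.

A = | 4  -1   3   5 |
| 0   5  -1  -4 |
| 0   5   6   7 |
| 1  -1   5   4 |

The determinant is -601.

Expand along column 1 (it has 2 zeros):
  + (4) · M_11   where M_11 = det([5 -1 -4; 5 6 7; -1 5 4]) = -152
  − (1) · M_41   where M_41 = det([-1 3 5; 5 -1 -4; 5 6 7]) = -7
det = (+1)·(4)·(-152) + (-1)·(1)·(-7) = -601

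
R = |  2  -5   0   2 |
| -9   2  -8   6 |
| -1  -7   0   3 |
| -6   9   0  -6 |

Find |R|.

Expand along column 3 (it has 3 zeros):
  − (-8) · M_23   where M_23 = det([2 -5 2; -1 -7 3; -6 9 -6]) = 48
det = (-1)·(-8)·(48) = 384

384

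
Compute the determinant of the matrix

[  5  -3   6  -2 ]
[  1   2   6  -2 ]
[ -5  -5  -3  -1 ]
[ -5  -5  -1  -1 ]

The determinant is 206.

Expand along row 1:
  + (5) · M_11   where M_11 = det([2 6 -2; -5 -3 -1; -5 -1 -1]) = 24
  − (-3) · M_12   where M_12 = det([1 6 -2; -5 -3 -1; -5 -1 -1]) = 22
  + (6) · M_13   where M_13 = det([1 2 -2; -5 -5 -1; -5 -5 -1]) = 0
  − (-2) · M_14   where M_14 = det([1 2 6; -5 -5 -3; -5 -5 -1]) = 10
det = (+1)·(5)·(24) + (-1)·(-3)·(22) + (+1)·(6)·(0) + (-1)·(-2)·(10) = 206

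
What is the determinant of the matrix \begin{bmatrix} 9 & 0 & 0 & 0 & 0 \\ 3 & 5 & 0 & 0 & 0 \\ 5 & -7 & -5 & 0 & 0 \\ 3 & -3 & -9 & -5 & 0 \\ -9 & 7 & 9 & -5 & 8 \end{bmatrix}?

The matrix is lower triangular, so the determinant is the product of the diagonal entries:
det = (9) · (5) · (-5) · (-5) · (8) = 9000

The determinant is 9000.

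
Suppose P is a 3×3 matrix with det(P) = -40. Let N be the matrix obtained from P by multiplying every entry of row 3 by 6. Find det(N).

Scaling one row by 6 multiplies the determinant by 6.
det(N) = (6)·(-40) = -240

-240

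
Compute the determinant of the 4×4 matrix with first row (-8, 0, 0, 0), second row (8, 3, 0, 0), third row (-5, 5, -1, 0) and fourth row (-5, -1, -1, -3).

The determinant is -72.

The matrix is lower triangular, so the determinant is the product of the diagonal entries:
det = (-8) · (3) · (-1) · (-3) = -72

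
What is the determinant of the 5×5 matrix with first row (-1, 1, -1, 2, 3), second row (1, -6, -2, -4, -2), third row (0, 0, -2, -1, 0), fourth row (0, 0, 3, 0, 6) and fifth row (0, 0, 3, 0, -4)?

The matrix is block upper-triangular with a 2×2 block and a 3×3 block on the diagonal, so its determinant equals the product of the determinants of the diagonal blocks.
det of the 2×2 block = 5
det of the 3×3 block = -30
det = (5)·(-30) = -150

-150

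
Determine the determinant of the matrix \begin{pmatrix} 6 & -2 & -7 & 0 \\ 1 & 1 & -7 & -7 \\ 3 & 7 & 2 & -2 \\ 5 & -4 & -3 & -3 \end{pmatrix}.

Expand along row 1 (it has 1 zero):
  + (6) · M_11   where M_11 = det([1 -7 -7; 7 2 -2; -4 -3 -3]) = -124
  − (-2) · M_12   where M_12 = det([1 -7 -7; 3 2 -2; 5 -3 -3]) = 128
  + (-7) · M_13   where M_13 = det([1 1 -7; 3 7 -2; 5 -4 -3]) = 299
det = (+1)·(6)·(-124) + (-1)·(-2)·(128) + (+1)·(-7)·(299) = -2581

-2581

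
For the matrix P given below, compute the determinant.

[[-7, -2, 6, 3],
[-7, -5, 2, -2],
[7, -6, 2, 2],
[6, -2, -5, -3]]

Expand along row 1:
  + (-7) · M_11   where M_11 = det([-5 2 -2; -6 2 2; -2 -5 -3]) = -132
  − (-2) · M_12   where M_12 = det([-7 2 -2; 7 2 2; 6 -5 -3]) = 132
  + (6) · M_13   where M_13 = det([-7 -5 -2; 7 -6 2; 6 -2 -3]) = -363
  − (3) · M_14   where M_14 = det([-7 -5 2; 7 -6 2; 6 -2 -5]) = -429
det = (+1)·(-7)·(-132) + (-1)·(-2)·(132) + (+1)·(6)·(-363) + (-1)·(3)·(-429) = 297

|P| = 297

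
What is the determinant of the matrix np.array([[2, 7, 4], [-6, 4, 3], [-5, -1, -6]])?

Expand along row 1:
  + 2 · |4 3; -1 -6| = 2·(-24 − (-3)) = -42
  − 7 · |-6 3; -5 -6| = −7·(36 − (-15)) = -357
  + 4 · |-6 4; -5 -1| = 4·(6 − (-20)) = 104
Sum: (-42) + (-357) + (104) = -295

-295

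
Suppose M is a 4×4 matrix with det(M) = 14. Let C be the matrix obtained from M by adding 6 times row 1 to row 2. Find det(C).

Adding a multiple of one row to another leaves the determinant unchanged.
det(C) = (1)·(14) = 14

det(C) = 14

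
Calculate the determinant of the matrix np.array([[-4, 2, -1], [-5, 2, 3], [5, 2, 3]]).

80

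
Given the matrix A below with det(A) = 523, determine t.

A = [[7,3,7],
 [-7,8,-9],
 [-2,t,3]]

9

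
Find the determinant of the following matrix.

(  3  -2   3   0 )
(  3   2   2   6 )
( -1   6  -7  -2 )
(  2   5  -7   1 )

Expand along row 1 (it has 1 zero):
  + (3) · M_11   where M_11 = det([2 2 6; 6 -7 -2; 5 -7 1]) = -116
  − (-2) · M_12   where M_12 = det([3 2 6; -1 -7 -2; 2 -7 1]) = 57
  + (3) · M_13   where M_13 = det([3 2 6; -1 6 -2; 2 5 1]) = -60
det = (+1)·(3)·(-116) + (-1)·(-2)·(57) + (+1)·(3)·(-60) = -414

-414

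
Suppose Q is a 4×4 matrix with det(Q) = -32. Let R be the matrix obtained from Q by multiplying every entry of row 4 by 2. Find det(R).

|R| = -64

Scaling one row by 2 multiplies the determinant by 2.
det(R) = (2)·(-32) = -64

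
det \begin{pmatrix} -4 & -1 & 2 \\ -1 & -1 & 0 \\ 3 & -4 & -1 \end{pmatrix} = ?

Expand along row 2:
  − (-1) · |-1 2; -4 -1| = −(-1)·(1 − (-8)) = 9
  + (-1) · |-4 2; 3 -1| = (-1)·(4 − 6) = 2
Sum: (9) + (2) = 11

11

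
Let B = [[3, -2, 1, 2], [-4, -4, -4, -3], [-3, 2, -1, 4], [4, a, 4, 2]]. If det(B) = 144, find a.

1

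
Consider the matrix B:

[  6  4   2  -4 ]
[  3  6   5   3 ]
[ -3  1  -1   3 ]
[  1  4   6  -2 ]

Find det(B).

550

Expand along row 1:
  + (6) · M_11   where M_11 = det([6 5 3; 1 -1 3; 4 6 -2]) = 4
  − (4) · M_12   where M_12 = det([3 5 3; -3 -1 3; 1 6 -2]) = -114
  + (2) · M_13   where M_13 = det([3 6 3; -3 1 3; 1 4 -2]) = -99
  − (-4) · M_14   where M_14 = det([3 6 5; -3 1 -1; 1 4 6]) = 67
det = (+1)·(6)·(4) + (-1)·(4)·(-114) + (+1)·(2)·(-99) + (-1)·(-4)·(67) = 550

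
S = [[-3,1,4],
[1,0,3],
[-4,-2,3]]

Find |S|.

|S| = -41

Expand along row 2:
  − 1 · |1 4; -2 3| = −1·(3 − (-8)) = -11
  − 3 · |-3 1; -4 -2| = −3·(6 − (-4)) = -30
Sum: (-11) + (-30) = -41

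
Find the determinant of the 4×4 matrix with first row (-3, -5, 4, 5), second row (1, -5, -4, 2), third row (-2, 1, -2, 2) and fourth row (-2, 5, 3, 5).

Expand along row 1:
  + (-3) · M_11   where M_11 = det([-5 -4 2; 1 -2 2; 5 3 5]) = 86
  − (-5) · M_12   where M_12 = det([1 -4 2; -2 -2 2; -2 3 5]) = -60
  + (4) · M_13   where M_13 = det([1 -5 2; -2 1 2; -2 5 5]) = -51
  − (5) · M_14   where M_14 = det([1 -5 -4; -2 1 -2; -2 5 3]) = -5
det = (+1)·(-3)·(86) + (-1)·(-5)·(-60) + (+1)·(4)·(-51) + (-1)·(5)·(-5) = -737

-737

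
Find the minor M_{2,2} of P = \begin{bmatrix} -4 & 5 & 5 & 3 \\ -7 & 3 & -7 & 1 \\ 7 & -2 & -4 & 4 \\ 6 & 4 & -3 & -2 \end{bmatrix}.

Delete row 2 and column 2; the remaining 3×3 submatrix is [-4 5 3; 7 -4 4; 6 -3 -2].
Its determinant is 119.

The minor is 119.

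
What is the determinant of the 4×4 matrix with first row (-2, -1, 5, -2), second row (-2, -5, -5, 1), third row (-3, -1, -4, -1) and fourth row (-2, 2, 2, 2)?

-438

Expand along row 1:
  + (-2) · M_11   where M_11 = det([-5 -5 1; -1 -4 -1; 2 2 2]) = 36
  − (-1) · M_12   where M_12 = det([-2 -5 1; -3 -4 -1; -2 2 2]) = -42
  + (5) · M_13   where M_13 = det([-2 -5 1; -3 -1 -1; -2 2 2]) = -48
  − (-2) · M_14   where M_14 = det([-2 -5 -5; -3 -1 -4; -2 2 2]) = -42
det = (+1)·(-2)·(36) + (-1)·(-1)·(-42) + (+1)·(5)·(-48) + (-1)·(-2)·(-42) = -438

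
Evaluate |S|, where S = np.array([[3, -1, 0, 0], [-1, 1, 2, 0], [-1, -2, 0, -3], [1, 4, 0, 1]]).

Expand along column 3 (it has 3 zeros):
  − (2) · M_23   where M_23 = det([3 -1 0; -1 -2 -3; 1 4 1]) = 32
det = (-1)·(2)·(32) = -64

-64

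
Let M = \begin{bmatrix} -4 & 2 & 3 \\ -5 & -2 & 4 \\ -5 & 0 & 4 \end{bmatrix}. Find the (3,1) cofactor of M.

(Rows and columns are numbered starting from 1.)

Delete row 3 and column 1; the remaining 2×2 submatrix is [2 3; -2 4].
Its determinant is 2·4 − 3·(-2) = 14.
The cofactor carries sign (−1)^(3+1) = +1, so C_{3,1} = +(14) = 14.

The cofactor is 14.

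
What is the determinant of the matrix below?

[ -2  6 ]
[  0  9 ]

The determinant is -18.

det = (-2)·9 − 6·0 = -18 − 0 = -18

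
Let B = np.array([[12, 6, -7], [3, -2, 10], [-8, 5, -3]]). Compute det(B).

The determinant is -947.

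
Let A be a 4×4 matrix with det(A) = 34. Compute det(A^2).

1156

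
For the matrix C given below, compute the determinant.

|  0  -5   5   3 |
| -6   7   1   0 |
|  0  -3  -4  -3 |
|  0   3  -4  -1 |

|C| = 312

Expand along column 1 (it has 3 zeros):
  − (-6) · M_21   where M_21 = det([-5 5 3; -3 -4 -3; 3 -4 -1]) = 52
det = (-1)·(-6)·(52) = 312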